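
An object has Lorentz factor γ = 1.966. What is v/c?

From γ = 1/√(1 - v²/c²):
1/γ² = 1/1.966² = 0.2587
v²/c² = 1 - 0.2587 = 0.7413
v/c = √(0.7413) = 0.8610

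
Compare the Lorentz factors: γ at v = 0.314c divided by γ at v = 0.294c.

γ₁ = 1/√(1 - 0.314²) = 1.053
γ₂ = 1/√(1 - 0.294²) = 1.046
γ₁/γ₂ = 1.053/1.046 = 1.007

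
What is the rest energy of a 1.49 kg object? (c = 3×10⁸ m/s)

c² = (3×10⁸)² = 9.000×10¹⁶ m²/s²
E₀ = mc² = 1.49 × 9.000×10¹⁶ = 1.341×10¹⁷ J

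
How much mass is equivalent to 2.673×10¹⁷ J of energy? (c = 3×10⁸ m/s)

From E = mc², we get m = E/c²
c² = (3×10⁸)² = 9×10¹⁶ m²/s²
m = 2.673×10¹⁷ / 9×10¹⁶ = 2.970 kg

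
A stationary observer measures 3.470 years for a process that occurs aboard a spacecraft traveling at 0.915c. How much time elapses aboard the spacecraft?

Dilated time Δt = 3.470 years
γ = 1/√(1 - 0.915²) = 2.479
Δt₀ = Δt/γ = 3.470/2.479 = 1.400 years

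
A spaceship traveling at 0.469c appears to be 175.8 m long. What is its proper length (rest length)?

Contracted length L = 175.8 m
γ = 1/√(1 - 0.469²) = 1.132
L₀ = γL = 1.132 × 175.8 = 199.0 m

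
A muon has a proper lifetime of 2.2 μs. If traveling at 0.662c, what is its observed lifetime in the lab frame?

Proper lifetime τ₀ = 2.2 μs
γ = 1/√(1 - 0.662²) = 1.334
τ = γτ₀ = 1.334 × 2.2 μs = 2.935 μs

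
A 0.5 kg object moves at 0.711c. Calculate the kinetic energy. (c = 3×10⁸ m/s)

γ = 1/√(1 - 0.711²) = 1.4221
γ - 1 = 0.4221
KE = (γ-1)mc² = 0.4221 × 0.5 × (3×10⁸)² = 1.899×10¹⁶ J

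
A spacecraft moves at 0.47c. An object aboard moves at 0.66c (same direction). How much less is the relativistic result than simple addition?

Classical: u' + v = 0.66 + 0.47 = 1.13c
Relativistic: u = (0.66 + 0.47)/(1 + 0.3102) = 1.13/1.3102 = 0.8625c
Difference: 1.13 - 0.8625 = 0.2675c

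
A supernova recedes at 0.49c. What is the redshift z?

β = 0.49
(1+β)/(1-β) = 1.49/0.51 = 2.9216
√(2.9216) = 1.7093
z = 1.7093 - 1 = 0.7093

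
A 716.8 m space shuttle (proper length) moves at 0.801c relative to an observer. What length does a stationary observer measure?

Proper length L₀ = 716.8 m
γ = 1/√(1 - 0.801²) = 1.6704
L = L₀/γ = 716.8/1.6704 = 429.1 m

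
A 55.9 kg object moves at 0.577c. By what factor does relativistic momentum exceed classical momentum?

p_rel = γmv, p_class = mv
Ratio = γ = 1/√(1 - 0.577²) = 1.224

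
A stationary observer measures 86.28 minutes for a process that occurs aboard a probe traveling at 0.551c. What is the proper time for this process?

Dilated time Δt = 86.28 minutes
γ = 1/√(1 - 0.551²) = 1.1983
Δt₀ = Δt/γ = 86.28/1.1983 = 72.00 minutes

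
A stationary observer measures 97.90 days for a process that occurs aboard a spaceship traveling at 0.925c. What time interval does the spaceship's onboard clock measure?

Dilated time Δt = 97.90 days
γ = 1/√(1 - 0.925²) = 2.632
Δt₀ = Δt/γ = 97.90/2.632 = 37.20 days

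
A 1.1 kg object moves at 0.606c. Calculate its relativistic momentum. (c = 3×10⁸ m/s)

γ = 1/√(1 - 0.606²) = 1.257
v = 0.606 × 3×10⁸ = 1.818×10⁸ m/s
p = γmv = 1.257 × 1.1 × 1.818×10⁸ = 2.514×10⁸ kg·m/s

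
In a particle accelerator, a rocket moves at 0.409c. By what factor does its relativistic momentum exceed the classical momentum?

p_rel = γmv, p_class = mv
Ratio = γ = 1/√(1 - 0.409²)
= 1/√(0.832719) = 1.096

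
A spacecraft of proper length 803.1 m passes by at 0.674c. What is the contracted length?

Proper length L₀ = 803.1 m
γ = 1/√(1 - 0.674²) = 1.3537
L = L₀/γ = 803.1/1.3537 = 593.3 m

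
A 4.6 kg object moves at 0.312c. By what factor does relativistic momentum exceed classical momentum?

p_rel = γmv, p_class = mv
Ratio = γ = 1/√(1 - 0.312²) = 1.053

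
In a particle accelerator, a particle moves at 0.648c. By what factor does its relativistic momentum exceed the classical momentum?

p_rel = γmv, p_class = mv
Ratio = γ = 1/√(1 - 0.648²)
= 1/√(0.580096) = 1.313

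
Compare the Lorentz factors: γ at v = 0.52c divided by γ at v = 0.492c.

γ₁ = 1/√(1 - 0.52²) = 1.171
γ₂ = 1/√(1 - 0.492²) = 1.149
γ₁/γ₂ = 1.171/1.149 = 1.019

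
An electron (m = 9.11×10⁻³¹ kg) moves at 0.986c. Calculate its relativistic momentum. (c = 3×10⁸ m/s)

γ = 1/√(1 - 0.986²) = 5.997
v = 0.986 × 3×10⁸ = 2.958×10⁸ m/s
p = γmv = 5.997 × 9.11×10⁻³¹ × 2.958×10⁸ = 1.616×10⁻²¹ kg·m/s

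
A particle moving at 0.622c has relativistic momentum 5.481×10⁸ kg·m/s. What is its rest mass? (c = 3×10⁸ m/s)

γ = 1/√(1 - 0.622²) = 1.277
v = 0.622 × 3×10⁸ = 1.866×10⁸ m/s
m = p/(γv) = 5.481×10⁸/(1.277 × 1.866×10⁸) = 2.300 kg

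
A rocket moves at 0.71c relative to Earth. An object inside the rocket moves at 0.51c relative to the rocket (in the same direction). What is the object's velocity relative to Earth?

u = (u' + v)/(1 + u'v/c²)
Numerator: 0.51 + 0.71 = 1.22
Denominator: 1 + 0.3621 = 1.3621
u = 1.22/1.3621 = 0.8957c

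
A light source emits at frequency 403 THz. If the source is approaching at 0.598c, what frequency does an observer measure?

β = v/c = 0.598
(1+β)/(1-β) = 1.598/0.402 = 3.9751
Doppler factor = √(3.9751) = 1.9938
f_obs = 403 × 1.9938 = 803.5 THz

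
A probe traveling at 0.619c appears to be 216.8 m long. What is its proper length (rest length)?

Contracted length L = 216.8 m
γ = 1/√(1 - 0.619²) = 1.273
L₀ = γL = 1.273 × 216.8 = 276.0 m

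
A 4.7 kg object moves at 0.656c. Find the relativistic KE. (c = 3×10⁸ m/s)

γ = 1/√(1 - 0.656²) = 1.3249
γ - 1 = 0.3249
KE = (γ-1)mc² = 0.3249 × 4.7 × (3×10⁸)² = 1.374×10¹⁷ J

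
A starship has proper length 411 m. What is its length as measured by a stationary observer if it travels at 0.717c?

Proper length L₀ = 411 m
γ = 1/√(1 - 0.717²) = 1.4346
L = L₀/γ = 411/1.4346 = 286.5 m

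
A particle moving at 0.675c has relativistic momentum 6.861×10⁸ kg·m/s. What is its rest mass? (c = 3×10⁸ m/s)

γ = 1/√(1 - 0.675²) = 1.355
v = 0.675 × 3×10⁸ = 2.025×10⁸ m/s
m = p/(γv) = 6.861×10⁸/(1.355 × 2.025×10⁸) = 2.500 kg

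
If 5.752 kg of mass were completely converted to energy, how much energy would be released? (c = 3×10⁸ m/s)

Using E = mc²:
c² = (3×10⁸)² = 9×10¹⁶ m²/s²
E = 5.752 × 9×10¹⁶ = 5.177×10¹⁷ J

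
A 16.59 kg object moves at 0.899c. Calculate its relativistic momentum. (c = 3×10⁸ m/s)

γ = 1/√(1 - 0.899²) = 2.2834
v = 0.899 × 3×10⁸ = 2.697×10⁸ m/s
p = γmv = 2.2834 × 16.59 × 2.697×10⁸ = 1.022×10¹⁰ kg·m/s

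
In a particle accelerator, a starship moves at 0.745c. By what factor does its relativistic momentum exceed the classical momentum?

p_rel = γmv, p_class = mv
Ratio = γ = 1/√(1 - 0.745²)
= 1/√(0.444975) = 1.499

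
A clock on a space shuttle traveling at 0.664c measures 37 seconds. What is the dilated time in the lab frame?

Proper time Δt₀ = 37 seconds
γ = 1/√(1 - 0.664²) = 1.3374
Δt = γΔt₀ = 1.3374 × 37 = 49.48 seconds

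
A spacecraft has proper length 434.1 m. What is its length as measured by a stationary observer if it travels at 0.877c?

Proper length L₀ = 434.1 m
γ = 1/√(1 - 0.877²) = 2.081
L = L₀/γ = 434.1/2.081 = 208.6 m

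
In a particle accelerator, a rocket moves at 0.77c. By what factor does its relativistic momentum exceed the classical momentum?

p_rel = γmv, p_class = mv
Ratio = γ = 1/√(1 - 0.77²)
= 1/√(0.4071) = 1.567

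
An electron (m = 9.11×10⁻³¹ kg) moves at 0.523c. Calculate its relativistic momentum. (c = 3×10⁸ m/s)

γ = 1/√(1 - 0.523²) = 1.173
v = 0.523 × 3×10⁸ = 1.569×10⁸ m/s
p = γmv = 1.173 × 9.11×10⁻³¹ × 1.569×10⁸ = 1.677×10⁻²² kg·m/s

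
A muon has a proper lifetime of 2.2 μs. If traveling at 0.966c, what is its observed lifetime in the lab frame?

Proper lifetime τ₀ = 2.2 μs
γ = 1/√(1 - 0.966²) = 3.8678
τ = γτ₀ = 3.8678 × 2.2 μs = 8.509 μs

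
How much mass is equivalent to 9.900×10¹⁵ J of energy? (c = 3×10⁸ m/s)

From E = mc², we get m = E/c²
c² = (3×10⁸)² = 9×10¹⁶ m²/s²
m = 9.900×10¹⁵ / 9×10¹⁶ = 0.1100 kg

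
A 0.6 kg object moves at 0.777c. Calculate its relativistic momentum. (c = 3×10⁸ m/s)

γ = 1/√(1 - 0.777²) = 1.589
v = 0.777 × 3×10⁸ = 2.331×10⁸ m/s
p = γmv = 1.589 × 0.6 × 2.331×10⁸ = 2.222×10⁸ kg·m/s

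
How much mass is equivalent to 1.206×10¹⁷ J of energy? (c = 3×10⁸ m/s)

From E = mc², we get m = E/c²
c² = (3×10⁸)² = 9×10¹⁶ m²/s²
m = 1.206×10¹⁷ / 9×10¹⁶ = 1.340 kg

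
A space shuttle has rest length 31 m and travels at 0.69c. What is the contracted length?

Proper length L₀ = 31 m
γ = 1/√(1 - 0.69²) = 1.3816
L = L₀/γ = 31/1.3816 = 22.44 m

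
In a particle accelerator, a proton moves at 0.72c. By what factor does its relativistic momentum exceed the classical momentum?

p_rel = γmv, p_class = mv
Ratio = γ = 1/√(1 - 0.72²)
= 1/√(0.4816) = 1.441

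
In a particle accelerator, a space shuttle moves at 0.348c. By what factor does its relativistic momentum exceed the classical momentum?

p_rel = γmv, p_class = mv
Ratio = γ = 1/√(1 - 0.348²)
= 1/√(0.878896) = 1.067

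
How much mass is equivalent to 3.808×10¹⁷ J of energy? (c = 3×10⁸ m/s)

From E = mc², we get m = E/c²
c² = (3×10⁸)² = 9×10¹⁶ m²/s²
m = 3.808×10¹⁷ / 9×10¹⁶ = 4.231 kg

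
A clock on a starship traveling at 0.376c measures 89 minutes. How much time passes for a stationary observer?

Proper time Δt₀ = 89 minutes
γ = 1/√(1 - 0.376²) = 1.0792
Δt = γΔt₀ = 1.0792 × 89 = 96.05 minutes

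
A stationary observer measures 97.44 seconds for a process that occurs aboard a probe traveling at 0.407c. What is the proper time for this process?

Dilated time Δt = 97.44 seconds
γ = 1/√(1 - 0.407²) = 1.0948
Δt₀ = Δt/γ = 97.44/1.0948 = 89.00 seconds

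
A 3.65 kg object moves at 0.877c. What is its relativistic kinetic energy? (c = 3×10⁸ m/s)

γ = 1/√(1 - 0.877²) = 2.0812
γ - 1 = 1.0812
KE = (γ-1)mc² = 1.0812 × 3.65 × (3×10⁸)² = 3.552×10¹⁷ J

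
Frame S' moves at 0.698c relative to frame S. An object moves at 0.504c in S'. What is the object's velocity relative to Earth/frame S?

u = (u' + v)/(1 + u'v/c²)
Numerator: 0.504 + 0.698 = 1.202
Denominator: 1 + 0.351792 = 1.351792
u = 1.202/1.351792 = 0.8892c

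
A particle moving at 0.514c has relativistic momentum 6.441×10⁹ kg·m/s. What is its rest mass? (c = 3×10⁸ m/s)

γ = 1/√(1 - 0.514²) = 1.1658
v = 0.514 × 3×10⁸ = 1.542×10⁸ m/s
m = p/(γv) = 6.441×10⁹/(1.1658 × 1.542×10⁸) = 35.83 kg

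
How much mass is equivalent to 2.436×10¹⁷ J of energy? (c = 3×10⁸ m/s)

From E = mc², we get m = E/c²
c² = (3×10⁸)² = 9×10¹⁶ m²/s²
m = 2.436×10¹⁷ / 9×10¹⁶ = 2.707 kg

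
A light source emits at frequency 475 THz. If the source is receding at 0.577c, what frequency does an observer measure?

β = v/c = 0.577
(1-β)/(1+β) = 0.423/1.577 = 0.2682
Doppler factor = √(0.2682) = 0.5179
f_obs = 475 × 0.5179 = 246.0 THz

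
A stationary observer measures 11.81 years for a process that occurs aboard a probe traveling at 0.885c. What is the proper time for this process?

Dilated time Δt = 11.81 years
γ = 1/√(1 - 0.885²) = 2.1478
Δt₀ = Δt/γ = 11.81/2.1478 = 5.499 years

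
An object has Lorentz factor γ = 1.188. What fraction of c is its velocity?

From γ = 1/√(1 - v²/c²):
1/γ² = 1/1.188² = 0.7085
v²/c² = 1 - 0.7085 = 0.2915
v/c = √(0.2915) = 0.5399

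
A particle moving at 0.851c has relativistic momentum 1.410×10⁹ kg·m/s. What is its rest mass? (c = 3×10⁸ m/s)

γ = 1/√(1 - 0.851²) = 1.9042
v = 0.851 × 3×10⁸ = 2.553×10⁸ m/s
m = p/(γv) = 1.410×10⁹/(1.9042 × 2.553×10⁸) = 2.900 kg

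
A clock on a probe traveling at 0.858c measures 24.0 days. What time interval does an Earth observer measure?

Proper time Δt₀ = 24.0 days
γ = 1/√(1 - 0.858²) = 1.94685
Δt = γΔt₀ = 1.94685 × 24.0 = 46.72 days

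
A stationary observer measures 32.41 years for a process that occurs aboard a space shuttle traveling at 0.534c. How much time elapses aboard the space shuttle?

Dilated time Δt = 32.41 years
γ = 1/√(1 - 0.534²) = 1.183
Δt₀ = Δt/γ = 32.41/1.183 = 27.40 years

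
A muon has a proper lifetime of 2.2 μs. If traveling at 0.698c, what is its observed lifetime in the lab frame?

Proper lifetime τ₀ = 2.2 μs
γ = 1/√(1 - 0.698²) = 1.3965
τ = γτ₀ = 1.3965 × 2.2 μs = 3.072 μs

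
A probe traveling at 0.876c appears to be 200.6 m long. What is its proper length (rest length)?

Contracted length L = 200.6 m
γ = 1/√(1 - 0.876²) = 2.0734
L₀ = γL = 2.0734 × 200.6 = 415.9 m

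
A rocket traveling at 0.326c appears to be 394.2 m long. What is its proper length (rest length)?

Contracted length L = 394.2 m
γ = 1/√(1 - 0.326²) = 1.0578
L₀ = γL = 1.0578 × 394.2 = 417.0 m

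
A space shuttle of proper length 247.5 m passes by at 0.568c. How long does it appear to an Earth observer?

Proper length L₀ = 247.5 m
γ = 1/√(1 - 0.568²) = 1.215
L = L₀/γ = 247.5/1.215 = 203.7 m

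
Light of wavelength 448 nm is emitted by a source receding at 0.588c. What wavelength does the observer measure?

β = 0.588
Wavelength Doppler factor = √(1.588/0.412) = √(3.85437) = 1.96325
λ_obs = 448 × 1.96325 = 879.5 nm (redshift)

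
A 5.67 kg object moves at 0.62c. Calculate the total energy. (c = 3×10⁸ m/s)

γ = 1/√(1 - 0.62²) = 1.2745
mc² = 5.67 × (3×10⁸)² = 5.103×10¹⁷ J
E = γmc² = 1.2745 × 5.103×10¹⁷ = 6.504×10¹⁷ J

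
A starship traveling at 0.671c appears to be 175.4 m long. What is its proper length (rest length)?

Contracted length L = 175.4 m
γ = 1/√(1 - 0.671²) = 1.349
L₀ = γL = 1.349 × 175.4 = 236.6 m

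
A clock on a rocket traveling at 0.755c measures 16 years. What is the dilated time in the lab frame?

Proper time Δt₀ = 16 years
γ = 1/√(1 - 0.755²) = 1.525
Δt = γΔt₀ = 1.525 × 16 = 24.40 years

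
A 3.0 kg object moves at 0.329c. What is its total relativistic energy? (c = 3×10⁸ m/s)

γ = 1/√(1 - 0.329²) = 1.059
mc² = 3.0 × (3×10⁸)² = 2.700×10¹⁷ J
E = γmc² = 1.059 × 2.700×10¹⁷ = 2.859×10¹⁷ J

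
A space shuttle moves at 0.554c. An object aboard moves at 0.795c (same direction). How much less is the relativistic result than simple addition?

Classical: u' + v = 0.795 + 0.554 = 1.349c
Relativistic: u = (0.795 + 0.554)/(1 + 0.44043) = 1.349/1.44043 = 0.9365c
Difference: 1.349 - 0.9365 = 0.4125c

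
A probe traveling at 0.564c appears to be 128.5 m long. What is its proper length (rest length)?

Contracted length L = 128.5 m
γ = 1/√(1 - 0.564²) = 1.211
L₀ = γL = 1.211 × 128.5 = 155.6 m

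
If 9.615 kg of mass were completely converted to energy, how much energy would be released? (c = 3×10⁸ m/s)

Using E = mc²:
c² = (3×10⁸)² = 9×10¹⁶ m²/s²
E = 9.615 × 9×10¹⁶ = 8.654×10¹⁷ J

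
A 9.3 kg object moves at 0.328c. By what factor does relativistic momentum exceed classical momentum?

p_rel = γmv, p_class = mv
Ratio = γ = 1/√(1 - 0.328²) = 1.059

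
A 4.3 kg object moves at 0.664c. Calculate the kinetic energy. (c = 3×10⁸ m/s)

γ = 1/√(1 - 0.664²) = 1.3374
γ - 1 = 0.3374
KE = (γ-1)mc² = 0.3374 × 4.3 × (3×10⁸)² = 1.306×10¹⁷ J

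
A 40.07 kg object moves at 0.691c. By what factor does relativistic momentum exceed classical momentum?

p_rel = γmv, p_class = mv
Ratio = γ = 1/√(1 - 0.691²) = 1.383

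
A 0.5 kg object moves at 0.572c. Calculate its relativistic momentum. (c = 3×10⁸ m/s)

γ = 1/√(1 - 0.572²) = 1.219
v = 0.572 × 3×10⁸ = 1.716×10⁸ m/s
p = γmv = 1.219 × 0.5 × 1.716×10⁸ = 1.046×10⁸ kg·m/s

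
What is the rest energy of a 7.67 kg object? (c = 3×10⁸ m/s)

c² = (3×10⁸)² = 9.000×10¹⁶ m²/s²
E₀ = mc² = 7.67 × 9.000×10¹⁶ = 6.903×10¹⁷ J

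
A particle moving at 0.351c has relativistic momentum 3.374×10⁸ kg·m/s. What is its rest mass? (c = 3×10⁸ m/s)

γ = 1/√(1 - 0.351²) = 1.068
v = 0.351 × 3×10⁸ = 1.053×10⁸ m/s
m = p/(γv) = 3.374×10⁸/(1.068 × 1.053×10⁸) = 3.000 kg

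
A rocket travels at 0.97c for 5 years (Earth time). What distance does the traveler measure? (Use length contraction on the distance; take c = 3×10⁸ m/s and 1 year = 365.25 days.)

Earth distance: d = v × t = 0.97c × 5 yr = 4.592×10¹⁶ m
γ = 4.113
d' = d/γ = 4.592×10¹⁶/4.113 = 1.116×10¹⁶ m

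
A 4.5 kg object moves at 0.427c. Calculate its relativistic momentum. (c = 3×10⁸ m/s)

γ = 1/√(1 - 0.427²) = 1.1059
v = 0.427 × 3×10⁸ = 1.281×10⁸ m/s
p = γmv = 1.1059 × 4.5 × 1.281×10⁸ = 6.375×10⁸ kg·m/s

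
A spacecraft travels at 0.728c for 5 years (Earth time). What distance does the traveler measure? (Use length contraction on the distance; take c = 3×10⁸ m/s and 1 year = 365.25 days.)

Earth distance: d = v × t = 0.728c × 5 yr = 3.4461×10¹⁶ m
γ = 1.4586
d' = d/γ = 3.4461×10¹⁶/1.4586 = 2.363×10¹⁶ m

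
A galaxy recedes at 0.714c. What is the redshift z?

β = 0.714
(1+β)/(1-β) = 1.714/0.286 = 5.993
√(5.993) = 2.448
z = 2.448 - 1 = 1.448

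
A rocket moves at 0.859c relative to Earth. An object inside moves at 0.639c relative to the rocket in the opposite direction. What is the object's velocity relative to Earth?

Object's velocity in rocket frame is u' = -0.639c
u = (u' + v)/(1 + u'v/c²) = (v - 0.639)/(1 - 0.639·v/c²)
Numerator: 0.859 - 0.639 = 0.22
Denominator: 1 - 0.548901 = 0.451099
u = 0.22/0.451099 = 0.4877c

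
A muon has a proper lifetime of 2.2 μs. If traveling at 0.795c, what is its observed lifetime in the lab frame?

Proper lifetime τ₀ = 2.2 μs
γ = 1/√(1 - 0.795²) = 1.6485
τ = γτ₀ = 1.6485 × 2.2 μs = 3.627 μs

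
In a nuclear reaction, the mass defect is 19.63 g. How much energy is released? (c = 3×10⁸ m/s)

Convert mass defect: Δm = 19.63 g = 0.01963 kg
E = Δm·c² = 0.01963 × (3×10⁸)²
= 0.01963 × 9×10¹⁶ = 1.767×10¹⁵ J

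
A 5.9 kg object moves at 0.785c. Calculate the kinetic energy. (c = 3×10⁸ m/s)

γ = 1/√(1 - 0.785²) = 1.6142
γ - 1 = 0.6142
KE = (γ-1)mc² = 0.6142 × 5.9 × (3×10⁸)² = 3.261×10¹⁷ J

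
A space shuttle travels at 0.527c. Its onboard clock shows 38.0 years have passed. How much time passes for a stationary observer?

Proper time Δt₀ = 38.0 years
γ = 1/√(1 - 0.527²) = 1.1767
Δt = γΔt₀ = 1.1767 × 38.0 = 44.71 years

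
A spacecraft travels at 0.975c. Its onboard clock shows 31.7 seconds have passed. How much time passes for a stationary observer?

Proper time Δt₀ = 31.7 seconds
γ = 1/√(1 - 0.975²) = 4.500
Δt = γΔt₀ = 4.500 × 31.7 = 142.7 seconds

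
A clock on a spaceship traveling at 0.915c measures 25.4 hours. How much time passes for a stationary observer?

Proper time Δt₀ = 25.4 hours
γ = 1/√(1 - 0.915²) = 2.4786
Δt = γΔt₀ = 2.4786 × 25.4 = 62.96 hours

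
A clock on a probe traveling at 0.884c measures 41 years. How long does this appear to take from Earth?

Proper time Δt₀ = 41 years
γ = 1/√(1 - 0.884²) = 2.139
Δt = γΔt₀ = 2.139 × 41 = 87.70 years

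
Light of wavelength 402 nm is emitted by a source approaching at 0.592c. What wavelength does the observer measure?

β = 0.592
Wavelength Doppler factor = √(0.408/1.592) = √(0.25628) = 0.5062
λ_obs = 402 × 0.5062 = 203.5 nm (blueshift)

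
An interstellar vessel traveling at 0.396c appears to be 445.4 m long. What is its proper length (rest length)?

Contracted length L = 445.4 m
γ = 1/√(1 - 0.396²) = 1.08903
L₀ = γL = 1.08903 × 445.4 = 485.1 m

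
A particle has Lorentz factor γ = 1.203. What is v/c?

From γ = 1/√(1 - v²/c²):
1/γ² = 1/1.203² = 0.6910
v²/c² = 1 - 0.6910 = 0.3090
v/c = √(0.3090) = 0.5559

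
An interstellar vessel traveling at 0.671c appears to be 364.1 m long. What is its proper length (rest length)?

Contracted length L = 364.1 m
γ = 1/√(1 - 0.671²) = 1.3487
L₀ = γL = 1.3487 × 364.1 = 491.1 m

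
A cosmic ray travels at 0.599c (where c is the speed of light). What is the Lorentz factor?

v/c = 0.599, so (v/c)² = 0.358801
1 - (v/c)² = 0.641199
γ = 1/√(0.641199) = 1.249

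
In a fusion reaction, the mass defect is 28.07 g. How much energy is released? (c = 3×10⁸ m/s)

Convert mass defect: Δm = 28.07 g = 0.02807 kg
E = Δm·c² = 0.02807 × (3×10⁸)²
= 0.02807 × 9×10¹⁶ = 2.526×10¹⁵ J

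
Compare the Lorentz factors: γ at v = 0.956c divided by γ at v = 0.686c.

γ₁ = 1/√(1 - 0.956²) = 3.4087
γ₂ = 1/√(1 - 0.686²) = 1.3744
γ₁/γ₂ = 3.4087/1.3744 = 2.480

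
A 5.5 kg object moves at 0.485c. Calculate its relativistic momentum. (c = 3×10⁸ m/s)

γ = 1/√(1 - 0.485²) = 1.1435
v = 0.485 × 3×10⁸ = 1.455×10⁸ m/s
p = γmv = 1.1435 × 5.5 × 1.455×10⁸ = 9.151×10⁸ kg·m/s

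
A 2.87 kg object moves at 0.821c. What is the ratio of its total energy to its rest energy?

E = γmc², E₀ = mc²
E/E₀ = γ = 1/√(1 - 0.821²) = 1.752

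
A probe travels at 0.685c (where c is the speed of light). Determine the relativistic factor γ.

v/c = 0.685, so (v/c)² = 0.469225
1 - (v/c)² = 0.530775
γ = 1/√(0.530775) = 1.373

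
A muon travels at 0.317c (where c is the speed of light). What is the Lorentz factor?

v/c = 0.317, so (v/c)² = 0.100489
1 - (v/c)² = 0.899511
γ = 1/√(0.899511) = 1.054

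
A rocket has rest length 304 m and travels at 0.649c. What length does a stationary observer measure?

Proper length L₀ = 304 m
γ = 1/√(1 - 0.649²) = 1.3144
L = L₀/γ = 304/1.3144 = 231.3 m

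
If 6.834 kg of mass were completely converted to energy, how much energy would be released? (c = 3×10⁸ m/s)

Using E = mc²:
c² = (3×10⁸)² = 9×10¹⁶ m²/s²
E = 6.834 × 9×10¹⁶ = 6.151×10¹⁷ J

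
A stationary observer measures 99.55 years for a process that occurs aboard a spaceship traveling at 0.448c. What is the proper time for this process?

Dilated time Δt = 99.55 years
γ = 1/√(1 - 0.448²) = 1.1185
Δt₀ = Δt/γ = 99.55/1.1185 = 89.00 years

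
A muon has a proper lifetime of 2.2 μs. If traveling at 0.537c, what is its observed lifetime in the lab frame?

Proper lifetime τ₀ = 2.2 μs
γ = 1/√(1 - 0.537²) = 1.1854
τ = γτ₀ = 1.1854 × 2.2 μs = 2.608 μs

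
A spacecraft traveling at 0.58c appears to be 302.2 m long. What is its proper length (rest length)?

Contracted length L = 302.2 m
γ = 1/√(1 - 0.58²) = 1.2276
L₀ = γL = 1.2276 × 302.2 = 371.0 m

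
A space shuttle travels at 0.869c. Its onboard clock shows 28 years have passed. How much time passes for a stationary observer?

Proper time Δt₀ = 28 years
γ = 1/√(1 - 0.869²) = 2.021
Δt = γΔt₀ = 2.021 × 28 = 56.59 years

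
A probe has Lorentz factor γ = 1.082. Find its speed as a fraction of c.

From γ = 1/√(1 - v²/c²):
1/γ² = 1/1.082² = 0.85417
v²/c² = 1 - 0.85417 = 0.14583
v/c = √(0.14583) = 0.3819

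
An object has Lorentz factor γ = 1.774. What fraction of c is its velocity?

From γ = 1/√(1 - v²/c²):
1/γ² = 1/1.774² = 0.3178
v²/c² = 1 - 0.3178 = 0.6822
v/c = √(0.6822) = 0.8260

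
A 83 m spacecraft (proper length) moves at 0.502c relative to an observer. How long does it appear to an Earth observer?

Proper length L₀ = 83 m
γ = 1/√(1 - 0.502²) = 1.15625
L = L₀/γ = 83/1.15625 = 71.78 m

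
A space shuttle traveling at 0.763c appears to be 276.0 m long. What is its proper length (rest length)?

Contracted length L = 276.0 m
γ = 1/√(1 - 0.763²) = 1.547
L₀ = γL = 1.547 × 276.0 = 427.0 m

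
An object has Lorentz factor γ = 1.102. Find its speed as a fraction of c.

From γ = 1/√(1 - v²/c²):
1/γ² = 1/1.102² = 0.8234
v²/c² = 1 - 0.8234 = 0.1766
v/c = √(0.1766) = 0.4202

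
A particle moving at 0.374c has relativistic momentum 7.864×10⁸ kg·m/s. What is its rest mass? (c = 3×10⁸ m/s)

γ = 1/√(1 - 0.374²) = 1.0783
v = 0.374 × 3×10⁸ = 1.122×10⁸ m/s
m = p/(γv) = 7.864×10⁸/(1.0783 × 1.122×10⁸) = 6.500 kg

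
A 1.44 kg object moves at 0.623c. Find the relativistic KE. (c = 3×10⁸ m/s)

γ = 1/√(1 - 0.623²) = 1.2784
γ - 1 = 0.2784
KE = (γ-1)mc² = 0.2784 × 1.44 × (3×10⁸)² = 3.608×10¹⁶ J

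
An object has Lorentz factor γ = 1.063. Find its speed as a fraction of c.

From γ = 1/√(1 - v²/c²):
1/γ² = 1/1.063² = 0.8850
v²/c² = 1 - 0.8850 = 0.1150
v/c = √(0.1150) = 0.3391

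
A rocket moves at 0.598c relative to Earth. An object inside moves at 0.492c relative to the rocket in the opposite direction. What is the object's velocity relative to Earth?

Object's velocity in rocket frame is u' = -0.492c
u = (u' + v)/(1 + u'v/c²) = (v - 0.492)/(1 - 0.492·v/c²)
Numerator: 0.598 - 0.492 = 0.106
Denominator: 1 - 0.294216 = 0.705784
u = 0.106/0.705784 = 0.1502c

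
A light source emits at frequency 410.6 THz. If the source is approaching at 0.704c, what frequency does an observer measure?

β = v/c = 0.704
(1+β)/(1-β) = 1.704/0.296 = 5.7568
Doppler factor = √(5.7568) = 2.3993
f_obs = 410.6 × 2.3993 = 985.2 THz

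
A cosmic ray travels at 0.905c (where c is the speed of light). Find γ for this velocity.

v/c = 0.905, so (v/c)² = 0.819025
1 - (v/c)² = 0.180975
γ = 1/√(0.180975) = 2.351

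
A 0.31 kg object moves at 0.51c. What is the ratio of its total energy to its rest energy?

E = γmc², E₀ = mc²
E/E₀ = γ = 1/√(1 - 0.51²) = 1.163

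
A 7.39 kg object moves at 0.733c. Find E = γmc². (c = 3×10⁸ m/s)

γ = 1/√(1 - 0.733²) = 1.4701
mc² = 7.39 × (3×10⁸)² = 6.651×10¹⁷ J
E = γmc² = 1.4701 × 6.651×10¹⁷ = 9.778×10¹⁷ J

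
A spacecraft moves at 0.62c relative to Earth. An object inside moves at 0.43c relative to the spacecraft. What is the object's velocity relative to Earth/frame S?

u = (u' + v)/(1 + u'v/c²)
Numerator: 0.43 + 0.62 = 1.05
Denominator: 1 + 0.2666 = 1.2666
u = 1.05/1.2666 = 0.8290c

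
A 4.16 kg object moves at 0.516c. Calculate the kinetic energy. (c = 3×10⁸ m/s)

γ = 1/√(1 - 0.516²) = 1.16742
γ - 1 = 0.16742
KE = (γ-1)mc² = 0.16742 × 4.16 × (3×10⁸)² = 6.268×10¹⁶ J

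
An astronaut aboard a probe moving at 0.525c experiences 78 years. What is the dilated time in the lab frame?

Proper time Δt₀ = 78 years
γ = 1/√(1 - 0.525²) = 1.175
Δt = γΔt₀ = 1.175 × 78 = 91.65 years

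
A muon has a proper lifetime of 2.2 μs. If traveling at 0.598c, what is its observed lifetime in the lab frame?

Proper lifetime τ₀ = 2.2 μs
γ = 1/√(1 - 0.598²) = 1.2477
τ = γτ₀ = 1.2477 × 2.2 μs = 2.745 μs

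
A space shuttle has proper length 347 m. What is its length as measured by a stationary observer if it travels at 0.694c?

Proper length L₀ = 347 m
γ = 1/√(1 - 0.694²) = 1.389
L = L₀/γ = 347/1.389 = 249.8 m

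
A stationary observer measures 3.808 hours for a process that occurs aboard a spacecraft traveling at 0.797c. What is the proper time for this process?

Dilated time Δt = 3.808 hours
γ = 1/√(1 - 0.797²) = 1.656
Δt₀ = Δt/γ = 3.808/1.656 = 2.300 hours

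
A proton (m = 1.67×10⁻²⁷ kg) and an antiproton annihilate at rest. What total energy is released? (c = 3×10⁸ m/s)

Both particles have the same rest mass, so total mass = 2m
E = 2m·c² = 2 × 1.67×10⁻²⁷ × (3×10⁸)²
= 2 × 1.67×10⁻²⁷ × 9×10¹⁶
= 3.006×10⁻¹⁰ J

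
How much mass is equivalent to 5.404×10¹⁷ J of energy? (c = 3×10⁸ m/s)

From E = mc², we get m = E/c²
c² = (3×10⁸)² = 9×10¹⁶ m²/s²
m = 5.404×10¹⁷ / 9×10¹⁶ = 6.004 kg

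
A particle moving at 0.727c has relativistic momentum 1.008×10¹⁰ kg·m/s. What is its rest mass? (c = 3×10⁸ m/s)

γ = 1/√(1 - 0.727²) = 1.4564
v = 0.727 × 3×10⁸ = 2.181×10⁸ m/s
m = p/(γv) = 1.008×10¹⁰/(1.4564 × 2.181×10⁸) = 31.73 kg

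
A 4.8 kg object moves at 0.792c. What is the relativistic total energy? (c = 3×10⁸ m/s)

γ = 1/√(1 - 0.792²) = 1.638
mc² = 4.8 × (3×10⁸)² = 4.320×10¹⁷ J
E = γmc² = 1.638 × 4.320×10¹⁷ = 7.076×10¹⁷ J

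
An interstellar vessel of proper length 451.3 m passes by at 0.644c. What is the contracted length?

Proper length L₀ = 451.3 m
γ = 1/√(1 - 0.644²) = 1.307
L = L₀/γ = 451.3/1.307 = 345.3 m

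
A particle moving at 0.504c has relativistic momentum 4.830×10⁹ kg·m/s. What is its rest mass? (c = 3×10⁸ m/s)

γ = 1/√(1 - 0.504²) = 1.158
v = 0.504 × 3×10⁸ = 1.512×10⁸ m/s
m = p/(γv) = 4.830×10⁹/(1.158 × 1.512×10⁸) = 27.59 kg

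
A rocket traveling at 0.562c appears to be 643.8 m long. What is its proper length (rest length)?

Contracted length L = 643.8 m
γ = 1/√(1 - 0.562²) = 1.20899
L₀ = γL = 1.20899 × 643.8 = 778.3 m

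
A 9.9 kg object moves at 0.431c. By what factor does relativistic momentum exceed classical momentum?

p_rel = γmv, p_class = mv
Ratio = γ = 1/√(1 - 0.431²) = 1.108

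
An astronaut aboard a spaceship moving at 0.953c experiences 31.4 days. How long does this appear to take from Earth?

Proper time Δt₀ = 31.4 days
γ = 1/√(1 - 0.953²) = 3.3007
Δt = γΔt₀ = 3.3007 × 31.4 = 103.6 days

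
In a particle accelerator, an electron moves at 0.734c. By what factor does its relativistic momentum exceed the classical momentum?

p_rel = γmv, p_class = mv
Ratio = γ = 1/√(1 - 0.734²)
= 1/√(0.461244) = 1.472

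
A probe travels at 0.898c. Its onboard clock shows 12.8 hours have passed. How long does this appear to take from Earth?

Proper time Δt₀ = 12.8 hours
γ = 1/√(1 - 0.898²) = 2.273
Δt = γΔt₀ = 2.273 × 12.8 = 29.09 hours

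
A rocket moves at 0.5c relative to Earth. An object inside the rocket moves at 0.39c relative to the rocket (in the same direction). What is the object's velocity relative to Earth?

u = (u' + v)/(1 + u'v/c²)
Numerator: 0.39 + 0.5 = 0.89
Denominator: 1 + 0.195 = 1.195
u = 0.89/1.195 = 0.7448c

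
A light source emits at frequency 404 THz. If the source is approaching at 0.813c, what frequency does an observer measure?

β = v/c = 0.813
(1+β)/(1-β) = 1.813/0.187 = 9.695
Doppler factor = √(9.695) = 3.114
f_obs = 404 × 3.114 = 1258 THz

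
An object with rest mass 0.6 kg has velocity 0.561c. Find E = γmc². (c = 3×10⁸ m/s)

γ = 1/√(1 - 0.561²) = 1.208
mc² = 0.6 × (3×10⁸)² = 5.400×10¹⁶ J
E = γmc² = 1.208 × 5.400×10¹⁶ = 6.523×10¹⁶ J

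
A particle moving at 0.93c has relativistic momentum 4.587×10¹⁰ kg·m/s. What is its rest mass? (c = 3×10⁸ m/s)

γ = 1/√(1 - 0.93²) = 2.7206
v = 0.93 × 3×10⁸ = 2.790×10⁸ m/s
m = p/(γv) = 4.587×10¹⁰/(2.7206 × 2.790×10⁸) = 60.43 kg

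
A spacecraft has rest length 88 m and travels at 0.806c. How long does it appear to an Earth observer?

Proper length L₀ = 88 m
γ = 1/√(1 - 0.806²) = 1.6894
L = L₀/γ = 88/1.6894 = 52.09 m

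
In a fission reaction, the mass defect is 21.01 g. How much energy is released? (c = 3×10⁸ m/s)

Convert mass defect: Δm = 21.01 g = 0.02101 kg
E = Δm·c² = 0.02101 × (3×10⁸)²
= 0.02101 × 9×10¹⁶ = 1.891×10¹⁵ J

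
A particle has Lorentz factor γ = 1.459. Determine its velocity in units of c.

From γ = 1/√(1 - v²/c²):
1/γ² = 1/1.459² = 0.46977
v²/c² = 1 - 0.46977 = 0.53023
v/c = √(0.53023) = 0.7282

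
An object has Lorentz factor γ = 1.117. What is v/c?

From γ = 1/√(1 - v²/c²):
1/γ² = 1/1.117² = 0.80148
v²/c² = 1 - 0.80148 = 0.19852
v/c = √(0.19852) = 0.4456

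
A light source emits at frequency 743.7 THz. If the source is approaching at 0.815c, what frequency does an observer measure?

β = v/c = 0.815
(1+β)/(1-β) = 1.815/0.185 = 9.811
Doppler factor = √(9.811) = 3.132
f_obs = 743.7 × 3.132 = 2329 THz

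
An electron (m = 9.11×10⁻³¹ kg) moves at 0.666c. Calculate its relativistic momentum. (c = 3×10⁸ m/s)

γ = 1/√(1 - 0.666²) = 1.3406
v = 0.666 × 3×10⁸ = 1.998×10⁸ m/s
p = γmv = 1.3406 × 9.11×10⁻³¹ × 1.998×10⁸ = 2.440×10⁻²² kg·m/s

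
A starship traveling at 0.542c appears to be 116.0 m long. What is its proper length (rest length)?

Contracted length L = 116.0 m
γ = 1/√(1 - 0.542²) = 1.190
L₀ = γL = 1.190 × 116.0 = 138.0 m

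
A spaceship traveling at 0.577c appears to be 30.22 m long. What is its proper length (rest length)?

Contracted length L = 30.22 m
γ = 1/√(1 - 0.577²) = 1.2244
L₀ = γL = 1.2244 × 30.22 = 37.00 m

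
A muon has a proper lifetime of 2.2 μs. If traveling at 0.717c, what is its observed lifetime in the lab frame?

Proper lifetime τ₀ = 2.2 μs
γ = 1/√(1 - 0.717²) = 1.4346
τ = γτ₀ = 1.4346 × 2.2 μs = 3.156 μs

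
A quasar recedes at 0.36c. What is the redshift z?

β = 0.36
(1+β)/(1-β) = 1.36/0.64 = 2.125
√(2.125) = 1.4577
z = 1.4577 - 1 = 0.4577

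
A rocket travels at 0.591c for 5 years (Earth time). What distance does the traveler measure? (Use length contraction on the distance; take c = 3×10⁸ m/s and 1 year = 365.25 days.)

Earth distance: d = v × t = 0.591c × 5 yr = 2.7976×10¹⁶ m
γ = 1.2397
d' = d/γ = 2.7976×10¹⁶/1.2397 = 2.257×10¹⁶ m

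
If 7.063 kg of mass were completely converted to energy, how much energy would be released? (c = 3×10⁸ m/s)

Using E = mc²:
c² = (3×10⁸)² = 9×10¹⁶ m²/s²
E = 7.063 × 9×10¹⁶ = 6.357×10¹⁷ J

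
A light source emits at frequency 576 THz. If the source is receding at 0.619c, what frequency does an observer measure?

β = v/c = 0.619
(1-β)/(1+β) = 0.381/1.619 = 0.2353
Doppler factor = √(0.2353) = 0.4851
f_obs = 576 × 0.4851 = 279.4 THz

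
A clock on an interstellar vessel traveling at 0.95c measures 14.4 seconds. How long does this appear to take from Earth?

Proper time Δt₀ = 14.4 seconds
γ = 1/√(1 - 0.95²) = 3.203
Δt = γΔt₀ = 3.203 × 14.4 = 46.12 seconds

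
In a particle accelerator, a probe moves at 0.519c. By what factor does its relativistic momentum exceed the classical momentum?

p_rel = γmv, p_class = mv
Ratio = γ = 1/√(1 - 0.519²)
= 1/√(0.730639) = 1.170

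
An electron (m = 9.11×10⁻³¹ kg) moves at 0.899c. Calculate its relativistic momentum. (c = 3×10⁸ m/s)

γ = 1/√(1 - 0.899²) = 2.2834
v = 0.899 × 3×10⁸ = 2.697×10⁸ m/s
p = γmv = 2.2834 × 9.11×10⁻³¹ × 2.697×10⁸ = 5.610×10⁻²² kg·m/s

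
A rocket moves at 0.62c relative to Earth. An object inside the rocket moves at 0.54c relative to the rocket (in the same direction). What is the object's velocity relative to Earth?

u = (u' + v)/(1 + u'v/c²)
Numerator: 0.54 + 0.62 = 1.16
Denominator: 1 + 0.3348 = 1.3348
u = 1.16/1.3348 = 0.8690c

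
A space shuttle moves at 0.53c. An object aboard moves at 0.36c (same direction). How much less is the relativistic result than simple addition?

Classical: u' + v = 0.36 + 0.53 = 0.89c
Relativistic: u = (0.36 + 0.53)/(1 + 0.1908) = 0.89/1.1908 = 0.7474c
Difference: 0.89 - 0.7474 = 0.1426c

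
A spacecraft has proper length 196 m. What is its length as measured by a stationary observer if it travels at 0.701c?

Proper length L₀ = 196 m
γ = 1/√(1 - 0.701²) = 1.402
L = L₀/γ = 196/1.402 = 139.8 m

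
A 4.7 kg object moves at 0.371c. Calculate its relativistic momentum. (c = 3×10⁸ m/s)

γ = 1/√(1 - 0.371²) = 1.0769
v = 0.371 × 3×10⁸ = 1.113×10⁸ m/s
p = γmv = 1.0769 × 4.7 × 1.113×10⁸ = 5.633×10⁸ kg·m/s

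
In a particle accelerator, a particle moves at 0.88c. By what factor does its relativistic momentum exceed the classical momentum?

p_rel = γmv, p_class = mv
Ratio = γ = 1/√(1 - 0.88²)
= 1/√(0.2256) = 2.105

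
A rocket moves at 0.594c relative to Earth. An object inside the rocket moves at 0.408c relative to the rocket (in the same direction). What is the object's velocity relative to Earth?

u = (u' + v)/(1 + u'v/c²)
Numerator: 0.408 + 0.594 = 1.002
Denominator: 1 + 0.242352 = 1.242352
u = 1.002/1.242352 = 0.8065c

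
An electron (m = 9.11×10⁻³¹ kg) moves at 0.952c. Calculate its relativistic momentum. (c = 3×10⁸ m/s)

γ = 1/√(1 - 0.952²) = 3.267
v = 0.952 × 3×10⁸ = 2.856×10⁸ m/s
p = γmv = 3.267 × 9.11×10⁻³¹ × 2.856×10⁸ = 8.500×10⁻²² kg·m/s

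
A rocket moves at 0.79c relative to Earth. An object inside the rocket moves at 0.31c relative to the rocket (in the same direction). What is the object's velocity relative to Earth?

u = (u' + v)/(1 + u'v/c²)
Numerator: 0.31 + 0.79 = 1.1
Denominator: 1 + 0.2449 = 1.2449
u = 1.1/1.2449 = 0.8836c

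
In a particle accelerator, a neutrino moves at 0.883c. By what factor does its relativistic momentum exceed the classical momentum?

p_rel = γmv, p_class = mv
Ratio = γ = 1/√(1 - 0.883²)
= 1/√(0.220311) = 2.131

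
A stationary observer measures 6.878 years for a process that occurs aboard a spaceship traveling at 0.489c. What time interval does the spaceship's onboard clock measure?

Dilated time Δt = 6.878 years
γ = 1/√(1 - 0.489²) = 1.1464
Δt₀ = Δt/γ = 6.878/1.1464 = 6.000 years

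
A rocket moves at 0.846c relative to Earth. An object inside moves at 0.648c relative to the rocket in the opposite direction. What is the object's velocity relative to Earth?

Object's velocity in rocket frame is u' = -0.648c
u = (u' + v)/(1 + u'v/c²) = (v - 0.648)/(1 - 0.648·v/c²)
Numerator: 0.846 - 0.648 = 0.198
Denominator: 1 - 0.548208 = 0.451792
u = 0.198/0.451792 = 0.4383c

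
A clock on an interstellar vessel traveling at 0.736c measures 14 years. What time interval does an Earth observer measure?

Proper time Δt₀ = 14 years
γ = 1/√(1 - 0.736²) = 1.477
Δt = γΔt₀ = 1.477 × 14 = 20.68 years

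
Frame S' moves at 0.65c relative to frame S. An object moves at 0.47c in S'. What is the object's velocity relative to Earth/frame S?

u = (u' + v)/(1 + u'v/c²)
Numerator: 0.47 + 0.65 = 1.12
Denominator: 1 + 0.3055 = 1.3055
u = 1.12/1.3055 = 0.8579c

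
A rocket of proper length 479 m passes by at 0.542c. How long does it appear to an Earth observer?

Proper length L₀ = 479 m
γ = 1/√(1 - 0.542²) = 1.190
L = L₀/γ = 479/1.190 = 402.5 m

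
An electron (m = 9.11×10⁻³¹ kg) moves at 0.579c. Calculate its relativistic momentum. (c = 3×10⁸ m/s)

γ = 1/√(1 - 0.579²) = 1.2265
v = 0.579 × 3×10⁸ = 1.737×10⁸ m/s
p = γmv = 1.2265 × 9.11×10⁻³¹ × 1.737×10⁸ = 1.941×10⁻²² kg·m/s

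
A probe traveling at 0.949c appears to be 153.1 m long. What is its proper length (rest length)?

Contracted length L = 153.1 m
γ = 1/√(1 - 0.949²) = 3.172
L₀ = γL = 3.172 × 153.1 = 485.6 m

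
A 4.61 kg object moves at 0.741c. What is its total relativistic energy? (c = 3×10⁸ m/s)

γ = 1/√(1 - 0.741²) = 1.4892
mc² = 4.61 × (3×10⁸)² = 4.149×10¹⁷ J
E = γmc² = 1.4892 × 4.149×10¹⁷ = 6.179×10¹⁷ J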